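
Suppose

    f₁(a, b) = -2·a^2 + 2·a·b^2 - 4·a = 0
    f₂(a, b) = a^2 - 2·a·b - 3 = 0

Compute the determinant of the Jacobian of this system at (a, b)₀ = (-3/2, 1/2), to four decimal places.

J = [[-4·a + 2·b^2 - 4, 4·a·b], [2·a - 2·b, -2·a]].
At the point, J = [[2.5000, -3.0000], [-4.0000, 3.0000]].
det J = -4.5000.

-4.5000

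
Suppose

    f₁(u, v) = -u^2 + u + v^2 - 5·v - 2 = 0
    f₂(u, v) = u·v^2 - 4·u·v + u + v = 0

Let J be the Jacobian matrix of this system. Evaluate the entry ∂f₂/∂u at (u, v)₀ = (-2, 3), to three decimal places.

-2.000

∂f₂/∂u = v^2 - 4·v + 1.
At (-2, 3) this is -2.000.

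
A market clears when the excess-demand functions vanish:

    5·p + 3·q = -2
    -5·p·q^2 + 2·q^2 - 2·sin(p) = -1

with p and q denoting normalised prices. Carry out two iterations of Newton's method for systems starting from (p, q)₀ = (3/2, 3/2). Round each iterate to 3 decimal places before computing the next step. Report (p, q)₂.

At (3/2, 3/2): F = (14.000, -13.36999).
Jacobian J = [[5, 3], [-5·q^2 - 2·cos(p), -10·p·q + 4·q]].
At the point, J = [[5.000, 3.000], [-11.39147, -16.500]] (det J = -48.32558).
Solving J·Δ = −F gives Δ = (-3.950, 1.917).
Then the next iterate is (p, q)₁ = (-2.450, 3.417).
Round to (-2.450, 3.417) and repeat: F = (0.001, 168.65695), J = [[5.000, 3.000], [-56.83898, 97.38450]].
Δ = (0.769, -1.283), so (p, q)₂ = (-1.681, 2.134).

(-1.681, 2.134)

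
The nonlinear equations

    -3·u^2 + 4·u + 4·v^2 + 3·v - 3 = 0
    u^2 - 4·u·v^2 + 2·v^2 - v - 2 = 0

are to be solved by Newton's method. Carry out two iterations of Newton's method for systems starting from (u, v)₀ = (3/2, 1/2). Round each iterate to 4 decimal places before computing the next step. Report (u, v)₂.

(1.2711, -1.1805)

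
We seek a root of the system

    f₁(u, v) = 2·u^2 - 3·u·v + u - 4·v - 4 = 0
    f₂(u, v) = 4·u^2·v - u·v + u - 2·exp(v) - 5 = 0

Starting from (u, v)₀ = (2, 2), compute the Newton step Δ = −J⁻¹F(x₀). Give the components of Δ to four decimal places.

(-0.3676, -1.5103)

At (2, 2): F = (-14.0000, 10.221888).
Jacobian J = [[4·u - 3·v + 1, -3·u - 4], [8·u·v - v + 1, 4·u^2 - u - 2·exp(v)]].
At the point, J = [[3.0000, -10.0000], [31.0000, -0.778112]] (det J = 307.665663).
Solving J·Δ = −F gives Δ = (-0.3676, -1.5103).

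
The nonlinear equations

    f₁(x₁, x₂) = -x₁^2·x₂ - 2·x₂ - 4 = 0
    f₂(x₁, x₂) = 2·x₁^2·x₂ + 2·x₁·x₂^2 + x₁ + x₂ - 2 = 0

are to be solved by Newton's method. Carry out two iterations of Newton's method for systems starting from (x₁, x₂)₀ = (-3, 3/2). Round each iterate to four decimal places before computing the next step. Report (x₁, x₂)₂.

At (-3, 3/2): F = (-20.5000, 10.0000).
Jacobian J = [[-2·x₁·x₂, -x₁^2 - 2], [4·x₁·x₂ + 2·x₂^2 + 1, 2·x₁^2 + 4·x₁·x₂ + 1]].
At the point, J = [[9.0000, -11.0000], [-12.5000, 1.0000]] (det J = -128.5000).
Solving J·Δ = −F gives Δ = (0.6965, -1.2938).
Then the next iterate is (x₁, x₂)₁ = (-2.3035, 0.2062).
Round to (-2.3035, 0.2062) and repeat: F = (-5.506520, -2.104942), J = [[0.949963, -7.306112], [-0.814890, 9.712298]].
Δ = (21.0410, 1.9821), so (x₁, x₂)₂ = (18.7375, 2.1883).

(18.7375, 2.1883)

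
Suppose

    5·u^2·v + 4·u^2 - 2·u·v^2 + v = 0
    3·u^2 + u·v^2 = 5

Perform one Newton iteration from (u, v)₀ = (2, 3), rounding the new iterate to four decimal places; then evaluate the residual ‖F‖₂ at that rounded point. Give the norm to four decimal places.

At (2, 3): F = (43.0000, 25.0000).
Jacobian J = [[10·u·v + 8·u - 2·v^2, 5·u^2 - 4·u·v + 1], [6·u + v^2, 2·u·v]].
At the point, J = [[58.0000, -3.0000], [21.0000, 12.0000]] (det J = 759.0000).
Solving J·Δ = −F gives Δ = (-0.7787, -0.7207).
Then the next iterate is (u, v)₁ = (1.2213, 2.2793).
Re-evaluating at (1.2213, 2.2793): F = (12.554498, 5.819629), so ‖F‖₂ = 13.8378.

13.8378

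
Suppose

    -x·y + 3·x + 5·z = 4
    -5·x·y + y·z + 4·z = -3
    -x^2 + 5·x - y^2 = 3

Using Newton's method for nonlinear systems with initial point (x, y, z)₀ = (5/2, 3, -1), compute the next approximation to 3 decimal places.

(1.212, 2.042, 0.321)

At (5/2, 3, -1): F = (-9.000, -41.500, -5.750).
Jacobian J = [[-y + 3, -x, 5], [-5·y, -5·x + z, y + 4], [-2·x + 5, -2·y, 0]].
At the point, J = [[0.000, -2.500, 5.000], [-15.000, -13.500, 7.000], [0.000, -6.000, 0.000]] (det J = 450.000).
Solving J·Δ = −F gives Δ = (-1.288, -0.958, 1.321).
Then the next iterate is (x, y, z)₁ = (1.212, 2.042, 0.321).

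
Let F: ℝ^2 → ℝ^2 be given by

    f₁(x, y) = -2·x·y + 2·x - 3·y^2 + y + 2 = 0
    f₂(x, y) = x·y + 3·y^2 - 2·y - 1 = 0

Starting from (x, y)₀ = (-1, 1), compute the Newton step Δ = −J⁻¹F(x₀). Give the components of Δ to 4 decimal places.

At (-1, 1): F = (0.0000, -1.0000).
Jacobian J = [[-2·y + 2, -2·x - 6·y + 1], [y, x + 6·y - 2]].
At the point, J = [[0.0000, -3.0000], [1.0000, 3.0000]] (det J = 3.0000).
Solving J·Δ = −F gives Δ = (1.0000, 0.0000).

(1.0000, 0.0000)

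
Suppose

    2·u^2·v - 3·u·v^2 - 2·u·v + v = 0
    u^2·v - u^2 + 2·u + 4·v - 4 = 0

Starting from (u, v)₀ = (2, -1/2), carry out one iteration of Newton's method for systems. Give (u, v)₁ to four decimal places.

At (2, -1/2): F = (-4.0000, -8.0000).
Jacobian J = [[4·u·v - 3·v^2 - 2·v, 2·u^2 - 6·u·v - 2·u + 1], [2·u·v - 2·u + 2, u^2 + 4]].
At the point, J = [[-3.7500, 11.0000], [-4.0000, 8.0000]] (det J = 14.0000).
Solving J·Δ = −F gives Δ = (-4.0000, -1.0000).
Then the next iterate is (u, v)₁ = (-2.0000, -1.5000).

(-2.0000, -1.5000)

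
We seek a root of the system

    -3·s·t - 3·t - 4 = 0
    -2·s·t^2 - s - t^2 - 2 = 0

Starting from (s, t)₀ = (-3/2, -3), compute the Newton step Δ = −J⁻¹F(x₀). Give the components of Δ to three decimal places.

(0.953, -0.050)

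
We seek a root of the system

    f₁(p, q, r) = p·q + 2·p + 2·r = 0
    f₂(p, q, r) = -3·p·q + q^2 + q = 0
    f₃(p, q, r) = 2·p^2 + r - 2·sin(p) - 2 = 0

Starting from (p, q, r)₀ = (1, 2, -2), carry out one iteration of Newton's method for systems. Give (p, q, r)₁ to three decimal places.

At (1, 2, -2): F = (0.000, 0.000, -3.68294).
Jacobian J = [[q + 2, p, 2], [-3·q, -3·p + 2·q + 1, 0], [4·p - 2·cos(p), 0, 1]].
At the point, J = [[4.000, 1.000, 2.000], [-6.000, 2.000, 0.000], [2.91940, 0.000, 1.000]] (det J = 2.32242).
Solving J·Δ = −F gives Δ = (-6.343, -19.030, 22.202).
Then the next iterate is (p, q, r)₁ = (-5.343, -17.030, 20.202).

(-5.343, -17.030, 20.202)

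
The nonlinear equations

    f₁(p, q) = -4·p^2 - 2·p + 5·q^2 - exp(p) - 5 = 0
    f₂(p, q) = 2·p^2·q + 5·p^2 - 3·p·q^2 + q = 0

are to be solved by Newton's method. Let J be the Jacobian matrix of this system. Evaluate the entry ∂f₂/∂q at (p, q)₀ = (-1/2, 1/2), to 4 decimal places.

3.0000

∂f₂/∂q = 2·p^2 - 6·p·q + 1.
At (-1/2, 1/2) this is 3.0000.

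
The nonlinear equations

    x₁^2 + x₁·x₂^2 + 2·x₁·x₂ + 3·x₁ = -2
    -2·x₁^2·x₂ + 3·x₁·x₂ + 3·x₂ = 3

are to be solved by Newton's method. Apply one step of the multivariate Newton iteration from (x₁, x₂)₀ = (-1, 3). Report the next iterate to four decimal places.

At (-1, 3): F = (-15.0000, -9.0000).
Jacobian J = [[2·x₁ + x₂^2 + 2·x₂ + 3, 2·x₁·x₂ + 2·x₁], [-4·x₁·x₂ + 3·x₂, -2·x₁^2 + 3·x₁ + 3]].
At the point, J = [[16.0000, -8.0000], [21.0000, -2.0000]] (det J = 136.0000).
Solving J·Δ = −F gives Δ = (0.3088, -1.2574).
Then the next iterate is (x₁, x₂)₁ = (-0.6912, 1.7426).

(-0.6912, 1.7426)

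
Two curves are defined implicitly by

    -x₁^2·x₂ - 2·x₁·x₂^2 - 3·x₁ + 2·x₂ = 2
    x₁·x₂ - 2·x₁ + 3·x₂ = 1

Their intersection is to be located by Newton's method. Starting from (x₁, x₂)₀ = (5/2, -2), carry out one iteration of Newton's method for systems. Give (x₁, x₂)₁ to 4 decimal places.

At (5/2, -2): F = (-21.0000, -17.0000).
Jacobian J = [[-2·x₁·x₂ - 2·x₂^2 - 3, -x₁^2 - 4·x₁·x₂ + 2], [x₂ - 2, x₁ + 3]].
At the point, J = [[-1.0000, 15.7500], [-4.0000, 5.5000]] (det J = 57.5000).
Solving J·Δ = −F gives Δ = (-2.6478, 1.1652).
Then the next iterate is (x₁, x₂)₁ = (-0.1478, -0.8348).

(-0.1478, -0.8348)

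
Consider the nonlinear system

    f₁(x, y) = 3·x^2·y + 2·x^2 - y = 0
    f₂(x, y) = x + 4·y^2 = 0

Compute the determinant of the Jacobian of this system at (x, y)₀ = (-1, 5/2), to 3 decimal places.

J = [[6·x·y + 4·x, 3·x^2 - 1], [1, 8·y]].
At the point, J = [[-19.000, 2.000], [1.000, 20.000]].
det J = -382.000.

-382.000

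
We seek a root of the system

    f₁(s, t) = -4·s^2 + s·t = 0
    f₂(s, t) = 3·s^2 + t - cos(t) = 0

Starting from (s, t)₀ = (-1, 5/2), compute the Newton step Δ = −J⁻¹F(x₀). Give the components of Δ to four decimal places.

At (-1, 5/2): F = (-6.5000, 6.301144).
Jacobian J = [[-8·s + t, s], [6·s, sin(t) + 1]].
At the point, J = [[10.5000, -1.0000], [-6.0000, 1.598472]] (det J = 10.783958).
Solving J·Δ = −F gives Δ = (0.3792, -2.5187).

(0.3792, -2.5187)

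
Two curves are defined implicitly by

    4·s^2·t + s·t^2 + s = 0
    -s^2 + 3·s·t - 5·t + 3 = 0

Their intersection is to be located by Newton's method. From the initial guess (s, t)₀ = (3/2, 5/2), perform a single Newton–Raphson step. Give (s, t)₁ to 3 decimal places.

(1.409, 0.682)

At (3/2, 5/2): F = (33.375, -0.500).
Jacobian J = [[8·s·t + t^2 + 1, 4·s^2 + 2·s·t], [-2·s + 3·t, 3·s - 5]].
At the point, J = [[37.250, 16.500], [4.500, -0.500]] (det J = -92.875).
Solving J·Δ = −F gives Δ = (-0.091, -1.818).
Then the next iterate is (s, t)₁ = (1.409, 0.682).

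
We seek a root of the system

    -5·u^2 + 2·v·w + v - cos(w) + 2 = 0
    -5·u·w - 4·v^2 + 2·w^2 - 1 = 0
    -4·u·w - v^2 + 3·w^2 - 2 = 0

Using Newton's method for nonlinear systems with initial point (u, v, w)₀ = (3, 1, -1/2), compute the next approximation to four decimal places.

(1.5421, 0.7226, -0.4074)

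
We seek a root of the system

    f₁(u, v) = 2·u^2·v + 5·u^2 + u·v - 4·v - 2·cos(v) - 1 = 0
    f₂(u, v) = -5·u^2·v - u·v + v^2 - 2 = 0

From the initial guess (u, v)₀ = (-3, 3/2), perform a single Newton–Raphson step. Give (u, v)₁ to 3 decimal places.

At (-3, 3/2): F = (60.35853, -62.750).
Jacobian J = [[4·u·v + 10·u + v, 2·u^2 + u + 2·sin(v) - 4], [-10·u·v - v, -5·u^2 - u + 2·v]].
At the point, J = [[-46.500, 12.99499], [43.500, -39.000]] (det J = 1248.21794).
Solving J·Δ = −F gives Δ = (1.233, -0.234).
Then the next iterate is (u, v)₁ = (-1.767, 1.266).

(-1.767, 1.266)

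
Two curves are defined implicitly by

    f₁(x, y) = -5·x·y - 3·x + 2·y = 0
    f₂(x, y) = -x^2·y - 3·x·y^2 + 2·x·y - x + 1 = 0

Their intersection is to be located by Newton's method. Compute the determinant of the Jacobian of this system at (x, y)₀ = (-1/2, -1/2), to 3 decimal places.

16.000

J = [[-5·y - 3, -5·x + 2], [-2·x·y - 3·y^2 + 2·y - 1, -x^2 - 6·x·y + 2·x]].
At the point, J = [[-0.500, 4.500], [-3.250, -2.750]].
det J = 16.000.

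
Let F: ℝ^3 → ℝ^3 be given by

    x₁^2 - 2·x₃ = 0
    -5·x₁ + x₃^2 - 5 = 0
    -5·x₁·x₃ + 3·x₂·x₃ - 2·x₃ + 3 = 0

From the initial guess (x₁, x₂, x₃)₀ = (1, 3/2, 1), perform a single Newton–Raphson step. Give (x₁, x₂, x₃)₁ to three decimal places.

At (1, 3/2, 1): F = (-1.000, -9.000, 0.500).
Jacobian J = [[2·x₁, 0, -2], [-5, 0, 2·x₃], [-5·x₃, 3·x₃, -5·x₁ + 3·x₂ - 2]].
At the point, J = [[2.000, 0.000, -2.000], [-5.000, 0.000, 2.000], [-5.000, 3.000, -2.500]] (det J = 18.000).
Solving J·Δ = −F gives Δ = (-3.333, -8.917, -3.833).
Then the next iterate is (x₁, x₂, x₃)₁ = (-2.333, -7.417, -2.833).

(-2.333, -7.417, -2.833)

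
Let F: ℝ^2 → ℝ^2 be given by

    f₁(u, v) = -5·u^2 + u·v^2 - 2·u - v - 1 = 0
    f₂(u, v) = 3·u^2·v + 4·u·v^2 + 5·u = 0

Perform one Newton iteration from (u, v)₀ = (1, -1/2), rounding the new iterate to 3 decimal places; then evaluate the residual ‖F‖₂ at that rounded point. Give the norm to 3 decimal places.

At (1, -1/2): F = (-7.250, 4.500).
Jacobian J = [[-10·u + v^2 - 2, 2·u·v - 1], [6·u·v + 4·v^2 + 5, 3·u^2 + 8·u·v]].
At the point, J = [[-11.750, -2.000], [3.000, -1.000]] (det J = 17.750).
Solving J·Δ = −F gives Δ = (-0.915, 1.754).
Then the next iterate is (u, v)₁ = (0.085, 1.254).
Re-evaluating at (0.085, 1.254): F = (-2.32646, 0.98684), so ‖F‖₂ = 2.527.

2.527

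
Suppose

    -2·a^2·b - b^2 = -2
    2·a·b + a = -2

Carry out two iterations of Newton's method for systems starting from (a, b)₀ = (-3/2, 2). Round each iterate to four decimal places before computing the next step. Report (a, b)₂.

At (-3/2, 2): F = (-11.0000, -5.5000).
Jacobian J = [[-4·a·b, -2·a^2 - 2·b], [2·b + 1, 2·a]].
At the point, J = [[12.0000, -8.5000], [5.0000, -3.0000]] (det J = 6.5000).
Solving J·Δ = −F gives Δ = (2.1154, 1.6923).
Then the next iterate is (a, b)₁ = (0.6154, 3.6923).
Round to (0.6154, 3.6923) and repeat: F = (-14.429754, 7.159883), J = [[-9.088966, -8.142034], [8.3846, 1.2308]].
Δ = (-0.7101, -0.9795), so (a, b)₂ = (-0.0947, 2.7128).

(-0.0947, 2.7128)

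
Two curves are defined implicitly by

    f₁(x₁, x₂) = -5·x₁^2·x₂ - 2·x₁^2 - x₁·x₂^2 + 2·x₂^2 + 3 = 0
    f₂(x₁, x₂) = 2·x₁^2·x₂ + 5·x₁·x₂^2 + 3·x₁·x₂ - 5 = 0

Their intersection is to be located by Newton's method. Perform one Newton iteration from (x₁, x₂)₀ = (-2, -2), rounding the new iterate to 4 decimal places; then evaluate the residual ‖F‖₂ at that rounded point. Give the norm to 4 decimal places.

At (-2, -2): F = (51.0000, -49.0000).
Jacobian J = [[-10·x₁·x₂ - 4·x₁ - x₂^2, -5·x₁^2 - 2·x₁·x₂ + 4·x₂], [4·x₁·x₂ + 5·x₂^2 + 3·x₂, 2·x₁^2 + 10·x₁·x₂ + 3·x₁]].
At the point, J = [[-36.0000, -36.0000], [30.0000, 42.0000]] (det J = -432.0000).
Solving J·Δ = −F gives Δ = (0.8750, 0.5417).
Then the next iterate is (x₁, x₂)₁ = (-1.1250, -1.4583).
Re-evaluating at (-1.1250, -1.4583): F = (16.342801, -15.731903), so ‖F‖₂ = 22.6844.

22.6844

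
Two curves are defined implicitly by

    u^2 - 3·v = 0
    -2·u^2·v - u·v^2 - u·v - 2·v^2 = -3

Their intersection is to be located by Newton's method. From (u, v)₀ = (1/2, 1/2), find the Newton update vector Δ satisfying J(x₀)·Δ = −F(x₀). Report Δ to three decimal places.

(1.143, -0.036)

At (1/2, 1/2): F = (-1.250, 1.875).
Jacobian J = [[2·u, -3], [-4·u·v - v^2 - v, -2·u^2 - 2·u·v - u - 4·v]].
At the point, J = [[1.000, -3.000], [-1.750, -3.500]] (det J = -8.750).
Solving J·Δ = −F gives Δ = (1.143, -0.036).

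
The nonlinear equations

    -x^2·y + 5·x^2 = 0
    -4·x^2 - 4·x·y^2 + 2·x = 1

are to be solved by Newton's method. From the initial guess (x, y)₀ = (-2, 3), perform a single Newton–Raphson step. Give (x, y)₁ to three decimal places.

(-0.711, 2.421)

At (-2, 3): F = (8.000, 51.000).
Jacobian J = [[-2·x·y + 10·x, -x^2], [-8·x - 4·y^2 + 2, -8·x·y]].
At the point, J = [[-8.000, -4.000], [-18.000, 48.000]] (det J = -456.000).
Solving J·Δ = −F gives Δ = (1.289, -0.579).
Then the next iterate is (x, y)₁ = (-0.711, 2.421).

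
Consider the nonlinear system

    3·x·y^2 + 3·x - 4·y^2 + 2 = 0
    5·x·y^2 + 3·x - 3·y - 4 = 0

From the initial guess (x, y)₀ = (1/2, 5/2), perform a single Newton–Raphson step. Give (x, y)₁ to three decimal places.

At (1/2, 5/2): F = (-12.125, 5.625).
Jacobian J = [[3·y^2 + 3, 6·x·y - 8·y], [5·y^2 + 3, 10·x·y - 3]].
At the point, J = [[21.750, -12.500], [34.250, 9.500]] (det J = 634.750).
Solving J·Δ = −F gives Δ = (0.071, -0.847).
Then the next iterate is (x, y)₁ = (0.571, 1.653).

(0.571, 1.653)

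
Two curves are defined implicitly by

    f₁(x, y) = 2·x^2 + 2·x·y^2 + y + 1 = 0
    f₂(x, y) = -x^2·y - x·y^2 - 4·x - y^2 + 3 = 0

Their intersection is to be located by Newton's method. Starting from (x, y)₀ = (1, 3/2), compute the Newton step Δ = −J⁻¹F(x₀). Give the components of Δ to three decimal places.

At (1, 3/2): F = (9.000, -7.000).
Jacobian J = [[4·x + 2·y^2, 4·x·y + 1], [-2·x·y - y^2 - 4, -x^2 - 2·x·y - 2·y]].
At the point, J = [[8.500, 7.000], [-9.250, -7.000]] (det J = 5.250).
Solving J·Δ = −F gives Δ = (2.667, -4.524).

(2.667, -4.524)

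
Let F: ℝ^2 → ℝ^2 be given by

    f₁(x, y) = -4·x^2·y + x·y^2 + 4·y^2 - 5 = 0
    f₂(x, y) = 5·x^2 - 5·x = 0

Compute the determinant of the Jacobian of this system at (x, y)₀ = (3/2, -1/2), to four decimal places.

145.0000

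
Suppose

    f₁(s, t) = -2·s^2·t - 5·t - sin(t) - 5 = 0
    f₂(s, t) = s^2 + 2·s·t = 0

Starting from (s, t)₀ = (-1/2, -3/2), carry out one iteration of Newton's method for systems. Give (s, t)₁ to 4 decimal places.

(-0.2147, -0.8912)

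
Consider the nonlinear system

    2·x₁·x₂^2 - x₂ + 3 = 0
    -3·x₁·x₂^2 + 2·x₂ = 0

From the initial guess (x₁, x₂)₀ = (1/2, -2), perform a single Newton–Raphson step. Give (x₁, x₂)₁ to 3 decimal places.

At (1/2, -2): F = (9.000, -10.000).
Jacobian J = [[2·x₂^2, 4·x₁·x₂ - 1], [-3·x₂^2, -6·x₁·x₂ + 2]].
At the point, J = [[8.000, -5.000], [-12.000, 8.000]] (det J = 4.000).
Solving J·Δ = −F gives Δ = (-5.500, -7.000).
Then the next iterate is (x₁, x₂)₁ = (-5.000, -9.000).

(-5.000, -9.000)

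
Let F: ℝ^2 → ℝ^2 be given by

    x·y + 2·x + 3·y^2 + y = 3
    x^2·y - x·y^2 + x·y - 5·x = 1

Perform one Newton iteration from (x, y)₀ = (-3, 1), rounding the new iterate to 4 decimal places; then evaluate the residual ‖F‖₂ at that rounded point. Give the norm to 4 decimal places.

3.0518

At (-3, 1): F = (-8.0000, 23.0000).
Jacobian J = [[y + 2, x + 6·y + 1], [2·x·y - y^2 + y - 5, x^2 - 2·x·y + x]].
At the point, J = [[3.0000, 4.0000], [-11.0000, 12.0000]] (det J = 80.0000).
Solving J·Δ = −F gives Δ = (2.3500, 0.2375).
Then the next iterate is (x, y)₁ = (-0.6500, 1.2375).
Re-evaluating at (-0.6500, 1.2375): F = (0.727344, 2.963883), so ‖F‖₂ = 3.0518.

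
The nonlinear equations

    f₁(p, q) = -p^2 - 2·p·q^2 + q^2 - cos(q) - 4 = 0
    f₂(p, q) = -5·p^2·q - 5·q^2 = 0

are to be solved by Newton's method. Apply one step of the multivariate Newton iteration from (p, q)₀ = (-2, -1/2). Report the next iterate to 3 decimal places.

At (-2, -1/2): F = (-7.62758, 8.750).
Jacobian J = [[-2·p - 2·q^2, -4·p·q + 2·q + sin(q)], [-10·p·q, -5·p^2 - 10·q]].
At the point, J = [[3.500, -5.47943], [-10.000, -15.000]] (det J = -107.29426).
Solving J·Δ = −F gives Δ = (1.513, -0.425).
Then the next iterate is (p, q)₁ = (-0.487, -0.925).

(-0.487, -0.925)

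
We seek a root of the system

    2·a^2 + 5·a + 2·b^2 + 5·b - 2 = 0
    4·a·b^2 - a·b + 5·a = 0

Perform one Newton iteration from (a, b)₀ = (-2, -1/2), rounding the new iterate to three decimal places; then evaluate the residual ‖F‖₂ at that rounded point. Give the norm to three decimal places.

21.411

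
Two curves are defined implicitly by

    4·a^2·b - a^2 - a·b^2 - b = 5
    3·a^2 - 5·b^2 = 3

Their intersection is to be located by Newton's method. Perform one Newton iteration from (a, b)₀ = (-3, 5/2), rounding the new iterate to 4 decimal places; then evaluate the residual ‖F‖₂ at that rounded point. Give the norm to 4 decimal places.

25.7475

At (-3, 5/2): F = (92.2500, -7.2500).
Jacobian J = [[8·a·b - 2·a - b^2, 4·a^2 - 2·a·b - 1], [6·a, -10·b]].
At the point, J = [[-60.2500, 50.0000], [-18.0000, -25.0000]] (det J = 2406.2500).
Solving J·Δ = −F gives Δ = (0.8078, -0.8716).
Then the next iterate is (a, b)₁ = (-2.1922, 1.6284).
Re-evaluating at (-2.1922, 1.6284): F = (25.681560, -1.841210), so ‖F‖₂ = 25.7475.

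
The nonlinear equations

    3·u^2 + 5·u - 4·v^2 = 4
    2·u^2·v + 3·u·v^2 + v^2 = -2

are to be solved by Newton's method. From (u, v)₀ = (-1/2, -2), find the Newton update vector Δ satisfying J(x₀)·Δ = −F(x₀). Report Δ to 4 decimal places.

At (-1/2, -2): F = (-21.7500, -1.0000).
Jacobian J = [[6·u + 5, -8·v], [4·u·v + 3·v^2, 2·u^2 + 6·u·v + 2·v]].
At the point, J = [[2.0000, 16.0000], [16.0000, 2.5000]] (det J = -251.0000).
Solving J·Δ = −F gives Δ = (-0.1529, 1.3785).

(-0.1529, 1.3785)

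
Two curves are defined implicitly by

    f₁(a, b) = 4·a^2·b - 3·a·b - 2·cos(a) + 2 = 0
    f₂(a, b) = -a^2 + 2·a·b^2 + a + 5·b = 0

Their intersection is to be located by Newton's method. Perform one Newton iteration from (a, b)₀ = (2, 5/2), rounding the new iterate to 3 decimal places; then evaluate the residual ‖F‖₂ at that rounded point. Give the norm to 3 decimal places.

13.122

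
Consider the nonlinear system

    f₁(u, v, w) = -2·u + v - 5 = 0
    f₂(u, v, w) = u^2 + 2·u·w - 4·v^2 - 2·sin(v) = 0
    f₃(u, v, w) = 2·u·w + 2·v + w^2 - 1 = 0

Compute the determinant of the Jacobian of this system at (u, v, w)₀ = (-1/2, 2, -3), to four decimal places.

J = [[-2, 1, 0], [2·u + 2·w, -8·v - 2·cos(v), 2·u], [2·w, 2, 2·u + 2·w]].
At the point, J = [[-2.0000, 1.0000, 0.0000], [-7.0000, -15.167706, -1.0000], [-6.0000, 2.0000, -7.0000]].
det J = -259.3479.

-259.3479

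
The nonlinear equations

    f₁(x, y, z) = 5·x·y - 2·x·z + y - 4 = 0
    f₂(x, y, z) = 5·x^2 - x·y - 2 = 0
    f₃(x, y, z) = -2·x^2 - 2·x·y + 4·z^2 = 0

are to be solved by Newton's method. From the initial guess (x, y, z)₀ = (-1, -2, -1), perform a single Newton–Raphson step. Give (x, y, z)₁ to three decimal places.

At (-1, -2, -1): F = (2.000, 1.000, -2.000).
Jacobian J = [[5·y - 2·z, 5·x + 1, -2·x], [10·x - y, -x, 0], [-4·x - 2·y, -2·x, 8·z]].
At the point, J = [[-8.000, -4.000, 2.000], [-8.000, 1.000, 0.000], [8.000, 2.000, -8.000]] (det J = 272.000).
Solving J·Δ = −F gives Δ = (0.147, 0.176, -0.059).
Then the next iterate is (x, y, z)₁ = (-0.853, -1.824, -1.059).

(-0.853, -1.824, -1.059)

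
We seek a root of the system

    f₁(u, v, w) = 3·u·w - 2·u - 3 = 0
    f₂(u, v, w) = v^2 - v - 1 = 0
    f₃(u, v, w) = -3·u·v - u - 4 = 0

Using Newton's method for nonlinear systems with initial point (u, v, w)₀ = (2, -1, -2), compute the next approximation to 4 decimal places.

At (2, -1, -2): F = (-19.0000, 1.0000, 0.0000).
Jacobian J = [[3·w - 2, 0, 3·u], [0, 2·v - 1, 0], [-3·v - 1, -3·u, 0]].
At the point, J = [[-8.0000, 0.0000, 6.0000], [0.0000, -3.0000, 0.0000], [2.0000, -6.0000, 0.0000]] (det J = 36.0000).
Solving J·Δ = −F gives Δ = (1.0000, 0.3333, 4.5000).
Then the next iterate is (u, v, w)₁ = (3.0000, -0.6667, 2.5000).

(3.0000, -0.6667, 2.5000)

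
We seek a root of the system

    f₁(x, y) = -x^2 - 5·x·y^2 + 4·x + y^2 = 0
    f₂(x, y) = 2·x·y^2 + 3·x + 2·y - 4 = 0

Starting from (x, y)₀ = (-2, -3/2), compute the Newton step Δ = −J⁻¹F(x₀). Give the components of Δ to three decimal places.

(2.710, 0.119)

At (-2, -3/2): F = (12.750, -22.000).
Jacobian J = [[-2·x - 5·y^2 + 4, -10·x·y + 2·y], [2·y^2 + 3, 4·x·y + 2]].
At the point, J = [[-3.250, -33.000], [7.500, 14.000]] (det J = 202.000).
Solving J·Δ = −F gives Δ = (2.710, 0.119).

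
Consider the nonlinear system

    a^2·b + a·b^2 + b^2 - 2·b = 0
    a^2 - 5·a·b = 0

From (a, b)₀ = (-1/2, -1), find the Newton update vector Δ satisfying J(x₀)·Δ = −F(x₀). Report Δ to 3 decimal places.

(0.035, 0.844)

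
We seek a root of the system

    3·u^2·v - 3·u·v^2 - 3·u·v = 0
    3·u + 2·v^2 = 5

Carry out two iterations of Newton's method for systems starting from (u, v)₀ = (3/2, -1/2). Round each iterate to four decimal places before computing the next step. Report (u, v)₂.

(1.6669, 0.0089)

At (3/2, -1/2): F = (-2.2500, 0.0000).
Jacobian J = [[6·u·v - 3·v^2 - 3·v, 3·u^2 - 6·u·v - 3·u], [3, 4·v]].
At the point, J = [[-3.7500, 6.7500], [3.0000, -2.0000]] (det J = -12.7500).
Solving J·Δ = −F gives Δ = (0.3529, 0.5294).
Then the next iterate is (u, v)₁ = (1.8529, 0.0294).
Round to (1.8529, 0.0294) and repeat: F = (0.134581, 0.560429), J = [[0.236058, 4.414164], [3.0000, 0.1176]].
Δ = (-0.1860, -0.0205), so (u, v)₂ = (1.6669, 0.0089).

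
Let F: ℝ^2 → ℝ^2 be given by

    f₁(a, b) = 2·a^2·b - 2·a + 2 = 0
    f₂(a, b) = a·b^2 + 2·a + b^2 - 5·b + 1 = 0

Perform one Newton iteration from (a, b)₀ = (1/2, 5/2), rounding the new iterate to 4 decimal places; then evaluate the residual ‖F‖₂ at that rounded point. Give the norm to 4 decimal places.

82.2842

At (1/2, 5/2): F = (2.2500, -1.1250).
Jacobian J = [[4·a·b - 2, 2·a^2], [b^2 + 2, 2·a·b + 2·b - 5]].
At the point, J = [[3.0000, 0.5000], [8.2500, 2.5000]] (det J = 3.3750).
Solving J·Δ = −F gives Δ = (-1.8333, 6.5000).
Then the next iterate is (a, b)₁ = (-1.3333, 9.0000).
Re-evaluating at (-1.3333, 9.0000): F = (36.665000, -73.6639), so ‖F‖₂ = 82.2842.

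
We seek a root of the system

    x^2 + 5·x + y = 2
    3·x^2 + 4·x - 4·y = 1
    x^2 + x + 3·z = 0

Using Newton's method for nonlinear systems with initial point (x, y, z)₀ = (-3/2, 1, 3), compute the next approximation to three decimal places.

(8.250, -12.250, 6.250)

At (-3/2, 1, 3): F = (-6.250, -4.250, 9.750).
Jacobian J = [[2·x + 5, 1, 0], [6·x + 4, -4, 0], [2·x + 1, 0, 3]].
At the point, J = [[2.000, 1.000, 0.000], [-5.000, -4.000, 0.000], [-2.000, 0.000, 3.000]] (det J = -9.000).
Solving J·Δ = −F gives Δ = (9.750, -13.250, 3.250).
Then the next iterate is (x, y, z)₁ = (8.250, -12.250, 6.250).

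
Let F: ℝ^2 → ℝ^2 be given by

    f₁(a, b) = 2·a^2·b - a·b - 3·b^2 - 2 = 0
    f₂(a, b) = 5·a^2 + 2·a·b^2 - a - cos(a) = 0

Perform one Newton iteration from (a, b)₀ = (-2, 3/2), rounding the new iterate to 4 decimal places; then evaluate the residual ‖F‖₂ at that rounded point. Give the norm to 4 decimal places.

At (-2, 3/2): F = (6.2500, 13.416147).
Jacobian J = [[4·a·b - b, 2·a^2 - a - 6·b], [10·a + 2·b^2 + sin(a) - 1, 4·a·b]].
At the point, J = [[-13.5000, 1.0000], [-17.409297, -12.0000]] (det J = 179.409297).
Solving J·Δ = −F gives Δ = (0.4928, 0.4030).
Then the next iterate is (a, b)₁ = (-1.5072, 1.9030).
Re-evaluating at (-1.5072, 1.9030): F = (-1.350118, 1.885530), so ‖F‖₂ = 2.3191.

2.3191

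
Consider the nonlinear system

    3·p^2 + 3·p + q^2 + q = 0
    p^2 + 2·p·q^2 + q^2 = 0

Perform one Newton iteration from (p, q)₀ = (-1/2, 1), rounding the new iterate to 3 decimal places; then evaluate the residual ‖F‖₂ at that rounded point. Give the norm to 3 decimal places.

0.533

At (-1/2, 1): F = (1.250, 0.250).
Jacobian J = [[6·p + 3, 2·q + 1], [2·p + 2·q^2, 4·p·q + 2·q]].
At the point, J = [[0.000, 3.000], [1.000, 0.000]] (det J = -3.000).
Solving J·Δ = −F gives Δ = (-0.250, -0.417).
Then the next iterate is (p, q)₁ = (-0.750, 0.583).
Re-evaluating at (-0.750, 0.583): F = (0.36039, 0.39256), so ‖F‖₂ = 0.533.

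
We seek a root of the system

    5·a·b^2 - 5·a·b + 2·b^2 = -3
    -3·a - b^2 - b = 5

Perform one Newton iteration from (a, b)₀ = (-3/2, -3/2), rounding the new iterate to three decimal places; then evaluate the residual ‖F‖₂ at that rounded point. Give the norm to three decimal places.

4.667

At (-3/2, -3/2): F = (-20.625, -1.250).
Jacobian J = [[5·b^2 - 5·b, 10·a·b - 5·a + 4·b], [-3, -2·b - 1]].
At the point, J = [[18.750, 24.000], [-3.000, 2.000]] (det J = 109.500).
Solving J·Δ = −F gives Δ = (0.103, 0.779).
Then the next iterate is (a, b)₁ = (-1.397, -0.721).
Re-evaluating at (-1.397, -0.721): F = (-4.62759, -0.60784), so ‖F‖₂ = 4.667.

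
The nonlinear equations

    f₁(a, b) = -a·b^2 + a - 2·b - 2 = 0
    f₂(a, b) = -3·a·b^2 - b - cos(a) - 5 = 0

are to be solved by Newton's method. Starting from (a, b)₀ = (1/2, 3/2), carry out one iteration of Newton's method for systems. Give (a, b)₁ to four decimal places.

(0.0557, 0.0515)

At (1/2, 3/2): F = (-5.6250, -10.752583).
Jacobian J = [[-b^2 + 1, -2·a·b - 2], [-3·b^2 + sin(a), -6·a·b - 1]].
At the point, J = [[-1.2500, -3.5000], [-6.270574, -5.5000]] (det J = -15.072011).
Solving J·Δ = −F gives Δ = (-0.4443, -1.4485).
Then the next iterate is (a, b)₁ = (0.0557, 0.0515).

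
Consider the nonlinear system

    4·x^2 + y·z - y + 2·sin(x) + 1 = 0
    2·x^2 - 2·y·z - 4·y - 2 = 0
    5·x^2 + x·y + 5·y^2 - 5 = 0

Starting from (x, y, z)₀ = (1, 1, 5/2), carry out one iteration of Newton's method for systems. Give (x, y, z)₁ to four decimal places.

At (1, 1, 5/2): F = (8.182942, -9.0000, 6.0000).
Jacobian J = [[8·x + 2·cos(x), z - 1, y], [4·x, -2·z - 4, -2·y], [10·x + y, x + 10·y, 0]].
At the point, J = [[9.080605, 1.5000, 1.0000], [4.0000, -9.0000, -2.0000], [11.0000, 11.0000, 0.0000]] (det J = 309.773301).
Solving J·Δ = −F gives Δ = (-0.3778, -0.1677, -4.5010).
Then the next iterate is (x, y, z)₁ = (0.6222, 0.8323, -2.0010).

(0.6222, 0.8323, -2.0010)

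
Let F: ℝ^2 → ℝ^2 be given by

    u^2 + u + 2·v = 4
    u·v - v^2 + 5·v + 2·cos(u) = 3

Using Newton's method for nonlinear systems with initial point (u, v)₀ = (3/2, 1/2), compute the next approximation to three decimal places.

(1.346, 0.432)

At (3/2, 1/2): F = (0.750, 0.14147).
Jacobian J = [[2·u + 1, 2], [v - 2·sin(u), u - 2·v + 5]].
At the point, J = [[4.000, 2.000], [-1.49499, 5.500]] (det J = 24.98998).
Solving J·Δ = −F gives Δ = (-0.154, -0.068).
Then the next iterate is (u, v)₁ = (1.346, 0.432).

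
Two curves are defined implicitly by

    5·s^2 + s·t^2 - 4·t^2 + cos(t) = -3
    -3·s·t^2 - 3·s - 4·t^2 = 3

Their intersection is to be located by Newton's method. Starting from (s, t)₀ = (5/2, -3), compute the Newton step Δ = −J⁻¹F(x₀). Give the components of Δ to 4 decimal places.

At (5/2, -3): F = (19.760008, -114.0000).
Jacobian J = [[10·s + t^2, 2·s·t - 8·t - sin(t)], [-3·t^2 - 3, -6·s·t - 8·t]].
At the point, J = [[34.0000, 9.141120], [-30.0000, 69.0000]] (det J = 2620.233600).
Solving J·Δ = −F gives Δ = (-0.9181, 1.2530).

(-0.9181, 1.2530)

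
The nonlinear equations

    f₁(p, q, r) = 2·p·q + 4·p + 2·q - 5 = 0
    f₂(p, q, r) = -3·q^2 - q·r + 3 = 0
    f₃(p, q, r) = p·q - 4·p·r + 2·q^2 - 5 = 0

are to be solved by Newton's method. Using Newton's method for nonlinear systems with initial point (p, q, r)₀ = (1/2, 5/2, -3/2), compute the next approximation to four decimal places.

At (1/2, 5/2, -3/2): F = (4.5000, -12.0000, 11.7500).
Jacobian J = [[2·q + 4, 2·p + 2, 0], [0, -6·q - r, -q], [q - 4·r, p + 4·q, -4·p]].
At the point, J = [[9.0000, 3.0000, 0.0000], [0.0000, -13.5000, -2.5000], [8.5000, 10.5000, -2.0000]] (det J = 415.5000).
Solving J·Δ = −F gives Δ = (-0.1913, -0.9260, 0.2004).
Then the next iterate is (p, q, r)₁ = (0.3087, 1.5740, -1.2996).

(0.3087, 1.5740, -1.2996)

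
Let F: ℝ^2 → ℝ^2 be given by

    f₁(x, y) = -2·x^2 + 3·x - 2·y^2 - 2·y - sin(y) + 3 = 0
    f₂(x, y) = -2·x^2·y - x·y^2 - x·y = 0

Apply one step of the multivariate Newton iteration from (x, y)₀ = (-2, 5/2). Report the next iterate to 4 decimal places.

At (-2, 5/2): F = (-29.098472, -2.5000).
Jacobian J = [[-4·x + 3, -4·y - cos(y) - 2], [-4·x·y - y^2 - y, -2·x^2 - 2·x·y - x]].
At the point, J = [[11.0000, -11.198856], [11.2500, 4.0000]] (det J = 169.987134).
Solving J·Δ = −F gives Δ = (0.8494, -1.7640).
Then the next iterate is (x, y)₁ = (-1.1506, 0.7360).

(-1.1506, 0.7360)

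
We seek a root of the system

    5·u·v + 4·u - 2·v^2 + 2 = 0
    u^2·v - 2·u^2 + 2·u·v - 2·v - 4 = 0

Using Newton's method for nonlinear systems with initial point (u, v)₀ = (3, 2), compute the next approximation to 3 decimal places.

(0.143, 2.571)

At (3, 2): F = (36.000, 4.000).
Jacobian J = [[5·v + 4, 5·u - 4·v], [2·u·v - 4·u + 2·v, u^2 + 2·u - 2]].
At the point, J = [[14.000, 7.000], [4.000, 13.000]] (det J = 154.000).
Solving J·Δ = −F gives Δ = (-2.857, 0.571).
Then the next iterate is (u, v)₁ = (0.143, 2.571).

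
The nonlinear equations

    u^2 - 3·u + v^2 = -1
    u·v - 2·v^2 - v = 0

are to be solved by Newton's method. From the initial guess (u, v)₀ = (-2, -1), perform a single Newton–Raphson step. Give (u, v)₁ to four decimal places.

(-0.4444, -0.4444)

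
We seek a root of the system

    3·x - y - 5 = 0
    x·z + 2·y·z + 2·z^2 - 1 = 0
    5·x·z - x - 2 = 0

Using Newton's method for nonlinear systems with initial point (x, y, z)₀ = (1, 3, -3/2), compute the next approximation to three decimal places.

(2.148, 1.443, 2.551)

At (1, 3, -3/2): F = (-5.000, -7.000, -10.500).
Jacobian J = [[3, -1, 0], [z, 2·z, x + 2·y + 4·z], [5·z - 1, 0, 5·x]].
At the point, J = [[3.000, -1.000, 0.000], [-1.500, -3.000, 1.000], [-8.500, 0.000, 5.000]] (det J = -44.000).
Solving J·Δ = −F gives Δ = (1.148, -1.557, 4.051).
Then the next iterate is (x, y, z)₁ = (2.148, 1.443, 2.551).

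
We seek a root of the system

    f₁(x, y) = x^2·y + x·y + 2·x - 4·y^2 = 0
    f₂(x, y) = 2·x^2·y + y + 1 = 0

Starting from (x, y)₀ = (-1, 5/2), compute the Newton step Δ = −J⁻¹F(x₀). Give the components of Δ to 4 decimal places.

At (-1, 5/2): F = (-27.0000, 8.5000).
Jacobian J = [[2·x·y + y + 2, x^2 + x - 8·y], [4·x·y, 2·x^2 + 1]].
At the point, J = [[-0.5000, -20.0000], [-10.0000, 3.0000]] (det J = -201.5000).
Solving J·Δ = −F gives Δ = (0.4417, -1.3610).

(0.4417, -1.3610)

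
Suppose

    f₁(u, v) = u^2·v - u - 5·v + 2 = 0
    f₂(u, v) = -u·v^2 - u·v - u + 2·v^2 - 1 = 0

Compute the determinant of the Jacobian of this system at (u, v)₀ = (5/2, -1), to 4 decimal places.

J = [[2·u·v - 1, u^2 - 5], [-v^2 - v - 1, -2·u·v - u + 4·v]].
At the point, J = [[-6.0000, 1.2500], [-1.0000, -1.5000]].
det J = 10.2500.

10.2500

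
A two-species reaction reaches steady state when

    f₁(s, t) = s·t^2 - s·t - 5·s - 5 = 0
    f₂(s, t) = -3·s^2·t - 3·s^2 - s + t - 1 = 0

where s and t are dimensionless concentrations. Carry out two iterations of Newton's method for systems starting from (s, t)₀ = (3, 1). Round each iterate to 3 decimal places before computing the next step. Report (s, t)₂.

At (3, 1): F = (-20.000, -57.000).
Jacobian J = [[t^2 - t - 5, 2·s·t - s], [-6·s·t - 6·s - 1, -3·s^2 + 1]].
At the point, J = [[-5.000, 3.000], [-37.000, -26.000]] (det J = 241.000).
Solving J·Δ = −F gives Δ = (-2.867, 1.888).
Then the next iterate is (s, t)₁ = (0.133, 2.888).
Round to (0.133, 2.888) and repeat: F = (-4.93981, 1.54868), J = [[0.45254, 0.63521], [-4.10262, 0.94693]].
Δ = (1.866, 6.448), so (s, t)₂ = (1.999, 9.336).

(1.999, 9.336)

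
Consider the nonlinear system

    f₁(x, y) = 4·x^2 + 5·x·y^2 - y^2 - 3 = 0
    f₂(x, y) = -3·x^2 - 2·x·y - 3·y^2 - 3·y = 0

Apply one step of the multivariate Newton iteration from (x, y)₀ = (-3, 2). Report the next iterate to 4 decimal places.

(-1.0333, 1.3927)

At (-3, 2): F = (-31.0000, -33.0000).
Jacobian J = [[8·x + 5·y^2, 10·x·y - 2·y], [-6·x - 2·y, -2·x - 6·y - 3]].
At the point, J = [[-4.0000, -64.0000], [14.0000, -9.0000]] (det J = 932.0000).
Solving J·Δ = −F gives Δ = (1.9667, -0.6073).
Then the next iterate is (x, y)₁ = (-1.0333, 1.3927).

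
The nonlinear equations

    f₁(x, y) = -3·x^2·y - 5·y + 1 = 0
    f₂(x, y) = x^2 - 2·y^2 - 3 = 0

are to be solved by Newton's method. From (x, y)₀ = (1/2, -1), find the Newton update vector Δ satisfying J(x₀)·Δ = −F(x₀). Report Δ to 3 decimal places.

At (1/2, -1): F = (6.750, -4.750).
Jacobian J = [[-6·x·y, -3·x^2 - 5], [2·x, -4·y]].
At the point, J = [[3.000, -5.750], [1.000, 4.000]] (det J = 17.750).
Solving J·Δ = −F gives Δ = (0.018, 1.183).

(0.018, 1.183)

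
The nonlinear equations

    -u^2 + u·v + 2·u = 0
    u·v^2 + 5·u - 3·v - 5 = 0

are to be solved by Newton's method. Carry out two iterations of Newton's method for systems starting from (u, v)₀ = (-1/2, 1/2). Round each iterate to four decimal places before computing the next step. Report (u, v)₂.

At (-1/2, 1/2): F = (-1.5000, -9.1250).
Jacobian J = [[-2·u + v + 2, u], [v^2 + 5, 2·u·v - 3]].
At the point, J = [[3.5000, -0.5000], [5.2500, -3.5000]] (det J = -9.6250).
Solving J·Δ = −F gives Δ = (0.0714, -2.5000).
Then the next iterate is (u, v)₁ = (-0.4286, -2.0000).
Round to (-0.4286, -2.0000) and repeat: F = (-0.183698, -2.8574), J = [[0.8572, -0.4286], [9.0000, -1.2856]].
Δ = (0.3588, 0.2889), so (u, v)₂ = (-0.0698, -1.7111).

(-0.0698, -1.7111)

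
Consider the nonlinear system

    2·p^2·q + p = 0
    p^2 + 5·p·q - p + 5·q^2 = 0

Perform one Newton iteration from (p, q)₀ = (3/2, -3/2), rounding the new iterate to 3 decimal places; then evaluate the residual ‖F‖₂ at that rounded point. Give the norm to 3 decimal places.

At (3/2, -3/2): F = (-5.250, 0.750).
Jacobian J = [[4·p·q + 1, 2·p^2], [2·p + 5·q - 1, 5·p + 10·q]].
At the point, J = [[-8.000, 4.500], [-5.500, -7.500]] (det J = 84.750).
Solving J·Δ = −F gives Δ = (-0.425, 0.412).
Then the next iterate is (p, q)₁ = (1.075, -1.088).
Re-evaluating at (1.075, -1.088): F = (-1.43964, 0.15134), so ‖F‖₂ = 1.448.

1.448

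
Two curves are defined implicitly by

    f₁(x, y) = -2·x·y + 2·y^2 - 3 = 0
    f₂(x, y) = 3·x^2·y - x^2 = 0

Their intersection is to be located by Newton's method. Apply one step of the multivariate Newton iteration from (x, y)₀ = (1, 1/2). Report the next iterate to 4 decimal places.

At (1, 1/2): F = (-3.5000, 0.5000).
Jacobian J = [[-2·y, -2·x + 4·y], [6·x·y - 2·x, 3·x^2]].
At the point, J = [[-1.0000, 0.0000], [1.0000, 3.0000]] (det J = -3.0000).
Solving J·Δ = −F gives Δ = (-3.5000, 1.0000).
Then the next iterate is (x, y)₁ = (-2.5000, 1.5000).

(-2.5000, 1.5000)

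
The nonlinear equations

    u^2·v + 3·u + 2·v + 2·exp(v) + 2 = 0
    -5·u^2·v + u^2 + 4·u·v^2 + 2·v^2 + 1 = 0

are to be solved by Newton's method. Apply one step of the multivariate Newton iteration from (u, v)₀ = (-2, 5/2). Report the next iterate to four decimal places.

At (-2, 5/2): F = (35.364988, -82.5000).
Jacobian J = [[2·u·v + 3, u^2 + 2·exp(v) + 2], [-10·u·v + 2·u + 4·v^2, -5·u^2 + 8·u·v + 4·v]].
At the point, J = [[-7.0000, 30.364988], [71.0000, -50.0000]] (det J = -1805.914142).
Solving J·Δ = −F gives Δ = (0.4080, -1.0706).
Then the next iterate is (u, v)₁ = (-1.5920, 1.4294).

(-1.5920, 1.4294)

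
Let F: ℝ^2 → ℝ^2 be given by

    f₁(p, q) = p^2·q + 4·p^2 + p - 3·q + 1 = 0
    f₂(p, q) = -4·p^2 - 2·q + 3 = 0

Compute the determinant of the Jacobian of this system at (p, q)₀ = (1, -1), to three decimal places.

J = [[2·p·q + 8·p + 1, p^2 - 3], [-8·p, -2]].
At the point, J = [[7.000, -2.000], [-8.000, -2.000]].
det J = -30.000.

-30.000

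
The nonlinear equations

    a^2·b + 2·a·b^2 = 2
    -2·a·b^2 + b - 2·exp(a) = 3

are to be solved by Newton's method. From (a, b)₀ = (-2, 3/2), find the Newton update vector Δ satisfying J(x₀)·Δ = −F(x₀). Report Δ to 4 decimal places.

At (-2, 3/2): F = (-5.0000, 7.229329).
Jacobian J = [[2·a·b + 2·b^2, a^2 + 4·a·b], [-2·b^2 - 2·exp(a), -4·a·b + 1]].
At the point, J = [[-1.5000, -8.0000], [-4.770671, 13.0000]] (det J = -57.665365).
Solving J·Δ = −F gives Δ = (-0.1243, -0.6017).

(-0.1243, -0.6017)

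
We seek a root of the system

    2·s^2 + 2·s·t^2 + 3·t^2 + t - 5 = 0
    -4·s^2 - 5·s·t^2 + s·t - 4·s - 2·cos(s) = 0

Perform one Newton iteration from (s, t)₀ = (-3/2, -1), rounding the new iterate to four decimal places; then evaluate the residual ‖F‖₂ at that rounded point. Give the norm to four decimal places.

0.5938

At (-3/2, -1): F = (-1.5000, 5.858526).
Jacobian J = [[4·s + 2·t^2, 4·s·t + 6·t + 1], [-8·s - 5·t^2 + t + 2·sin(s) - 4, -10·s·t + s]].
At the point, J = [[-4.0000, 1.0000], [0.005010, -16.5000]] (det J = 65.994990).
Solving J·Δ = −F gives Δ = (-0.2863, 0.3550).
Then the next iterate is (s, t)₁ = (-1.7863, -0.6450).
Re-evaluating at (-1.7863, -0.6450): F = (0.498519, -0.322701), so ‖F‖₂ = 0.5938.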